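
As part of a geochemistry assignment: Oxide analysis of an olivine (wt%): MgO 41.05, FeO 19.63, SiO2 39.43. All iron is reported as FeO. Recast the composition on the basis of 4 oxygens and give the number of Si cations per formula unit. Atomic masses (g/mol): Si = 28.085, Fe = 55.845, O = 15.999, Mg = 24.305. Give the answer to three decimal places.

1.008 Si apfu

MgO (M=40.304): mol = 1.01851; Mg = 1.01851, O = 1.01851.
FeO (M=71.844): mol = 0.27323; Fe = 0.27323, O = 0.27323.
SiO2 (M=60.083): mol = 0.65626; Si = 0.65626, O = 1.31252.
ΣO = 2.60426; factor = 4/ΣO = 1.53594.
Si apfu = 0.65626 × 1.53594 = 1.008.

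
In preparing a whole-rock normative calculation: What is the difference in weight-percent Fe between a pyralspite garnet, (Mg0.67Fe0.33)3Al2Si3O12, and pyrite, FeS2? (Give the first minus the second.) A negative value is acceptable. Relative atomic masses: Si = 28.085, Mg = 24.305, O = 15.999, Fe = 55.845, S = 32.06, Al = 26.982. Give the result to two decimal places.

-33.82 percentage points

Fe in (Mg0.67Fe0.33)3Al2Si3O12: molar mass 434.347 g/mol; 0.99×55.845 = 55.287 g → 12.73 wt%.
Fe in FeS2: molar mass 119.965 g/mol; 1×55.845 = 55.845 g → 46.55 wt%.
Difference = 12.73 − 46.55 = -33.82 percentage points.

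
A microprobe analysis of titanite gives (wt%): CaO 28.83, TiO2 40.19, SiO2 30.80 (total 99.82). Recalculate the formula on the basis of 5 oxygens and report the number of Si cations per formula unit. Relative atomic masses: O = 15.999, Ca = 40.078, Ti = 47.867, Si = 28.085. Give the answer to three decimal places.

CaO: 28.83/56.077 = 0.51411 mol → 0.51411 mol Ca, 0.51411 mol O.
TiO2: 40.19/79.865 = 0.50322 mol → 0.50322 mol Ti, 1.00644 mol O.
SiO2: 30.80/60.083 = 0.51262 mol → 0.51262 mol Si, 1.02524 mol O.
Total oxygen = 2.54579 mol. Normalization factor = 5/2.54579 = 1.96403.
Si per 5 O = 0.51262 × 1.96403 = 1.007.

1.007 Si apfu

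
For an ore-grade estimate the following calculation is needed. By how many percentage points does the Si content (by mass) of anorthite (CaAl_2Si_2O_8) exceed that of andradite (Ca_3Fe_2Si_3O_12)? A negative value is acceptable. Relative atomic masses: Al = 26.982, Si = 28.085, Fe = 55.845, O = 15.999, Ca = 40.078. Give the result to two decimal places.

3.61 percentage points

First mineral: 56.170 g Si in 278.204 g formula = 20.19 wt% Si.
Second mineral: 84.255 g Si in 508.167 g formula = 16.58 wt% Si.
20.19% − 16.58% gives a difference of 3.61 percentage points.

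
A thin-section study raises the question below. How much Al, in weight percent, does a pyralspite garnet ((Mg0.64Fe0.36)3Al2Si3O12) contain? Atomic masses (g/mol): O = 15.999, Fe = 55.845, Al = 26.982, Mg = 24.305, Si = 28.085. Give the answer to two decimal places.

Molar mass of (Mg0.64Fe0.36)3Al2Si3O12: 1.92·24.305 + 1.08·55.845 + 2·26.982 + 3·28.085 + 12·15.999 = 437.185 g/mol.
Mass of Al per formula unit: 2 × 26.982 = 53.964 g.
Weight fraction Al = 53.964 / 437.185 = 0.1234.

12.34 weight percent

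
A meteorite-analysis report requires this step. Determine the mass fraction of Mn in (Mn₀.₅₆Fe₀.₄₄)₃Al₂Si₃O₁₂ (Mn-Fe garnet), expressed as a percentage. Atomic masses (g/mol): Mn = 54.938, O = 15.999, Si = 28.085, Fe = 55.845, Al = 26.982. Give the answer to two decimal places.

18.60 weight percent

Formula mass = 1.68×54.938 + 1.32×55.845 + 2×26.982 + 3×28.085 + 12×15.999 = 496.218 g/mol, of which 92.296 g is Mn.
So Mn makes up 92.296/496.218 = 0.1860 of the mass, i.e. 18.60%.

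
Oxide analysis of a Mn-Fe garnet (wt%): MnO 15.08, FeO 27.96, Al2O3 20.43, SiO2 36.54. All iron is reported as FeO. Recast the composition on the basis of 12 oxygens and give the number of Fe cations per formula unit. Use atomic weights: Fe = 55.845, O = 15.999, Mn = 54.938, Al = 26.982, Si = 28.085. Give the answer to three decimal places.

1.930 Fe apfu

MnO: 15.08/70.937 = 0.21258 mol → 0.21258 mol Mn, 0.21258 mol O.
FeO: 27.96/71.844 = 0.38918 mol → 0.38918 mol Fe, 0.38918 mol O.
Al2O3: 20.43/101.961 = 0.20037 mol → 0.40074 mol Al, 0.60111 mol O.
SiO2: 36.54/60.083 = 0.60816 mol → 0.60816 mol Si, 1.21632 mol O.
Total oxygen = 2.41919 mol. Normalization factor = 12/2.41919 = 4.96034.
Fe per 12 O = 0.38918 × 4.96034 = 1.930.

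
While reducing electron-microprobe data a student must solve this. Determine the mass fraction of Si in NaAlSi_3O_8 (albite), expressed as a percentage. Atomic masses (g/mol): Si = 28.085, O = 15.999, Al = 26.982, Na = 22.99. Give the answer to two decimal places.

Formula mass = 1*22.99 + 1*26.982 + 3*28.085 + 8*15.999 = 262.219 g/mol, of which 84.255 g is Si.
So Si makes up 84.255/262.219 = 0.3213 of the mass, i.e. 32.13%.

32.13 mass %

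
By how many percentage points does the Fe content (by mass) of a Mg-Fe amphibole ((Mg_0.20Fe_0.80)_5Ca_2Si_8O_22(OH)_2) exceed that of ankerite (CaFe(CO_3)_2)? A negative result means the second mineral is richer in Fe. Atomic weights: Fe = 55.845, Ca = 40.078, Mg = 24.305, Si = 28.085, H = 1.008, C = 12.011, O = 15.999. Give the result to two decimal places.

-2.06 percentage points

First mineral: 223.380 g Fe in 938.513 g formula = 23.80 wt% Fe.
Second mineral: 55.845 g Fe in 215.939 g formula = 25.86 wt% Fe.
23.80% − 25.86% gives a difference of -2.06 percentage points.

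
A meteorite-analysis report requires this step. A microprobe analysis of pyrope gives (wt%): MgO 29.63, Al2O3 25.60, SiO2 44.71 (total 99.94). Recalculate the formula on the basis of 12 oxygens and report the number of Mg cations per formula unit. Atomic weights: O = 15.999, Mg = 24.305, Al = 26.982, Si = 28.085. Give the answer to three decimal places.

MgO: 29.63/40.304 = 0.73516 mol → 0.73516 mol Mg, 0.73516 mol O.
Al2O3: 25.60/101.961 = 0.25108 mol → 0.50216 mol Al, 0.75324 mol O.
SiO2: 44.71/60.083 = 0.74414 mol → 0.74414 mol Si, 1.48828 mol O.
Total oxygen = 2.97668 mol. Normalization factor = 12/2.97668 = 4.03134.
Mg per 12 O = 0.73516 × 4.03134 = 2.964.

2.964 Mg apfu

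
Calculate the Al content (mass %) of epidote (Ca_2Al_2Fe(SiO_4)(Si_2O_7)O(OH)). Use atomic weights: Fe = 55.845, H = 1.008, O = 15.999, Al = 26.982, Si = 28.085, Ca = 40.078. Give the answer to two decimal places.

M(Ca_2Al_2Fe(SiO_4)(Si_2O_7)O(OH)) = 483.215 g/mol.
Al contributes 2 × 26.982 = 53.964 g per mole.
53.964/483.215 = 0.1117 → 11.17%.

11.17 mass %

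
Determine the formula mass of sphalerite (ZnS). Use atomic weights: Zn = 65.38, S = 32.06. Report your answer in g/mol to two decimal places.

97.44 g/mol

The formula mass is the sum 1·65.38 + 1·32.06.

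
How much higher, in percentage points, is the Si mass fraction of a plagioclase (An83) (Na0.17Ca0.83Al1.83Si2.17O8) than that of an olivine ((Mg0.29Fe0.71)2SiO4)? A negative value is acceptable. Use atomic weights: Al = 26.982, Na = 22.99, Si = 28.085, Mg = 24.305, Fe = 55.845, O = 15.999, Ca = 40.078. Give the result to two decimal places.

6.98 percentage points

First mineral: 60.944 g Si in 275.487 g formula = 22.12 wt% Si.
Second mineral: 28.085 g Si in 185.478 g formula = 15.14 wt% Si.
22.12% − 15.14% gives a difference of 6.98 percentage points.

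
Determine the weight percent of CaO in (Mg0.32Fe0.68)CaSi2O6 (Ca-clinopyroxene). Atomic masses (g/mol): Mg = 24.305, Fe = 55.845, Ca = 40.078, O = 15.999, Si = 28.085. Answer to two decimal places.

23.56 wt%

M((Mg0.32Fe0.68)CaSi2O6) = 237.994 g/mol; M(CaO) = 56.077 g/mol.
Moles CaO per formula unit = 1 Ca ÷ 1 = 1.0000.
CaO fraction = (1.0000 × 56.077) / 237.994 = 56.077/237.994 = 0.2356.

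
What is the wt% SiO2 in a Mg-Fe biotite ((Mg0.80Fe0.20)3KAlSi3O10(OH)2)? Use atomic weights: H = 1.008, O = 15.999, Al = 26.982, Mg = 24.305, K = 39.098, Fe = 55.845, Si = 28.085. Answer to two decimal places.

M((Mg0.80Fe0.20)3KAlSi3O10(OH)2) = 436.178 g/mol; M(SiO2) = 60.083 g/mol.
Moles SiO2 per formula unit = 3 Si ÷ 1 = 3.0000.
SiO2 fraction = (3.0000 × 60.083) / 436.178 = 180.249/436.178 = 0.4132.

41.32 wt%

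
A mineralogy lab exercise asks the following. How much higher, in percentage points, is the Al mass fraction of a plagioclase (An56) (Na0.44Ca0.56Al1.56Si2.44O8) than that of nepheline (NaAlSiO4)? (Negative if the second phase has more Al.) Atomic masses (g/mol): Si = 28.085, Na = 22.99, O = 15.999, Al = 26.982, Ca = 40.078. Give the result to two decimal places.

Al in Na0.44Ca0.56Al1.56Si2.44O8: molar mass 271.171 g/mol; 1.56×26.982 = 42.092 g → 15.52 wt%.
Al in NaAlSiO4: molar mass 142.053 g/mol; 1×26.982 = 26.982 g → 18.99 wt%.
Difference = 15.52 − 18.99 = -3.47 percentage points.

-3.47 percentage points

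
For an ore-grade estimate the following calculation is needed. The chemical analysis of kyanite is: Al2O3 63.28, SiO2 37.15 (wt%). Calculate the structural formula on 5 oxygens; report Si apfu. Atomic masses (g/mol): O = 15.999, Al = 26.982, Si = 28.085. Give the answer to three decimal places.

0.998 Si apfu

63.28 wt% Al2O3 ÷ 101.961 g/mol = 0.62063 mol, giving 1.24126 Al and 1.86189 O.
37.15 wt% SiO2 ÷ 60.083 g/mol = 0.61831 mol, giving 0.61831 Si and 1.23662 O.
Oxygen sums to 3.09851; scaling by 5/3.09851 = 1.61368 puts the formula on 5 O.
Si: 0.61831 × 1.61368 = 0.998 atoms per formula unit.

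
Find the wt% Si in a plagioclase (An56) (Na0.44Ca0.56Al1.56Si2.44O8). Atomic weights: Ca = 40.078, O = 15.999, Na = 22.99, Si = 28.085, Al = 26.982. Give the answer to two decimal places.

25.27 weight percent

M(Na0.44Ca0.56Al1.56Si2.44O8) = 271.171 g/mol.
Si contributes 2.44 × 28.085 = 68.527 g per mole.
68.527/271.171 = 0.2527 → 25.27%.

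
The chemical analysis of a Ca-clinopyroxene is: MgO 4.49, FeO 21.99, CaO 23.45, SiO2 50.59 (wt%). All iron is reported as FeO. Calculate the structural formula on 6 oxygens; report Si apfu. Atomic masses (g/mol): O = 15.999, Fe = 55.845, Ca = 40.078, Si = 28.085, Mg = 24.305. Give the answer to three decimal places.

2.005 Si apfu

MgO (M=40.304): mol = 0.11140; Mg = 0.11140, O = 0.11140.
FeO (M=71.844): mol = 0.30608; Fe = 0.30608, O = 0.30608.
CaO (M=56.077): mol = 0.41818; Ca = 0.41818, O = 0.41818.
SiO2 (M=60.083): mol = 0.84200; Si = 0.84200, O = 1.68400.
ΣO = 2.51966; factor = 6/ΣO = 2.38127.
Si apfu = 0.84200 × 2.38127 = 2.005.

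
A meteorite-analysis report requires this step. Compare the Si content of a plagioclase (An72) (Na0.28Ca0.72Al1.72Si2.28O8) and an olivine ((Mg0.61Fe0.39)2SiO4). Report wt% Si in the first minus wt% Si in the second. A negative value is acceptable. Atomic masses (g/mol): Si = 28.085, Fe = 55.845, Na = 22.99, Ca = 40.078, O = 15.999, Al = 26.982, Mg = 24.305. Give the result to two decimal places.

6.40 percentage points

First mineral: 64.034 g Si in 273.728 g formula = 23.39 wt% Si.
Second mineral: 28.085 g Si in 165.292 g formula = 16.99 wt% Si.
23.39% − 16.99% gives a difference of 6.40 percentage points.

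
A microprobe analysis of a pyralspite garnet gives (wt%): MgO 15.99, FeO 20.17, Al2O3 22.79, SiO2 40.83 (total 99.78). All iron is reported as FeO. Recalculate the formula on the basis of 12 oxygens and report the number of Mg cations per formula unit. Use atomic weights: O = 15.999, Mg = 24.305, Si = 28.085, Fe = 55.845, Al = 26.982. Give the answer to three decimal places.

MgO: 15.99/40.304 = 0.39673 mol → 0.39673 mol Mg, 0.39673 mol O.
FeO: 20.17/71.844 = 0.28075 mol → 0.28075 mol Fe, 0.28075 mol O.
Al2O3: 22.79/101.961 = 0.22352 mol → 0.44704 mol Al, 0.67056 mol O.
SiO2: 40.83/60.083 = 0.67956 mol → 0.67956 mol Si, 1.35912 mol O.
Total oxygen = 2.70716 mol. Normalization factor = 12/2.70716 = 4.43269.
Mg per 12 O = 0.39673 × 4.43269 = 1.759.

1.759 Mg apfu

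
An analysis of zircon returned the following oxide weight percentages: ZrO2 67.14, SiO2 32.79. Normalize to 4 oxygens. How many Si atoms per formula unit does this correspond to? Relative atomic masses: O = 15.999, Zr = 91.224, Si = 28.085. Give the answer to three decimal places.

1.001 Si apfu

ZrO2 (M=123.222): mol = 0.54487; Zr = 0.54487, O = 1.08974.
SiO2 (M=60.083): mol = 0.54575; Si = 0.54575, O = 1.09150.
ΣO = 2.18124; factor = 4/ΣO = 1.83382.
Si apfu = 0.54575 × 1.83382 = 1.001.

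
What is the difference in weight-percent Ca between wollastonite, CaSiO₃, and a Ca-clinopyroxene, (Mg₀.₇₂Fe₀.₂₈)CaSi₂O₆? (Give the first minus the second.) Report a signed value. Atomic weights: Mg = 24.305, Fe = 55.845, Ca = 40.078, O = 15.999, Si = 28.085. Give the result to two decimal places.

Ca in CaSiO₃: molar mass 116.160 g/mol; 1×40.078 = 40.078 g → 34.50 wt%.
Ca in (Mg₀.₇₂Fe₀.₂₈)CaSi₂O₆: molar mass 225.378 g/mol; 1×40.078 = 40.078 g → 17.78 wt%.
Difference = 34.50 − 17.78 = 16.72 percentage points.

16.72 percentage points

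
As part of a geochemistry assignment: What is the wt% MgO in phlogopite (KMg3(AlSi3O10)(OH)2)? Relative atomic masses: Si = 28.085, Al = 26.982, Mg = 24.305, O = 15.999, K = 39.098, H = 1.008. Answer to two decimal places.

M(KMg3(AlSi3O10)(OH)2) = 417.254 g/mol; M(MgO) = 40.304 g/mol.
Moles MgO per formula unit = 3 Mg ÷ 1 = 3.0000.
MgO fraction = (3.0000 × 40.304) / 417.254 = 120.912/417.254 = 0.2898.

28.98 wt%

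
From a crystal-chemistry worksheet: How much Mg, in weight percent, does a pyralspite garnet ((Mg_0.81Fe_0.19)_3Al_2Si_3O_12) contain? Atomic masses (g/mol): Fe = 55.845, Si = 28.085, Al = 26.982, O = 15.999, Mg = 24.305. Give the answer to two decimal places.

Molar mass of (Mg_0.81Fe_0.19)_3Al_2Si_3O_12: 2.43*24.305 + 0.57*55.845 + 2*26.982 + 3*28.085 + 12*15.999 = 421.100 g/mol.
Mass of Mg per formula unit: 2.43 × 24.305 = 59.061 g.
Weight fraction Mg = 59.061 / 421.100 = 0.1403.

14.03 weight percent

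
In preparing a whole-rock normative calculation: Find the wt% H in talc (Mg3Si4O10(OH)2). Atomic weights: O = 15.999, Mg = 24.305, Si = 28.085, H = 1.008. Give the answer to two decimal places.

M(Mg3Si4O10(OH)2) = 379.259 g/mol.
H contributes 2 × 1.008 = 2.016 g per mole.
2.016/379.259 = 0.0053 → 0.53%.

0.53 weight percent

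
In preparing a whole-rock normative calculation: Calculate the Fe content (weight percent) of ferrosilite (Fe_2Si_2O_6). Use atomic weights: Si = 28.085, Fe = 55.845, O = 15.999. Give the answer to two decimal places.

Formula mass = 2×55.845 + 2×28.085 + 6×15.999 = 263.854 g/mol, of which 111.690 g is Fe.
So Fe makes up 111.690/263.854 = 0.4233 of the mass, i.e. 42.33%.

42.33 weight percent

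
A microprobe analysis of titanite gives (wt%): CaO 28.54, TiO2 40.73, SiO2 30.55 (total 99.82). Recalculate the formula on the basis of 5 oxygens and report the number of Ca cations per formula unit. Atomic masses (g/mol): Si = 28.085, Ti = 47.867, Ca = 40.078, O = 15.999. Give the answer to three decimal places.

CaO: 28.54/56.077 = 0.50894 mol → 0.50894 mol Ca, 0.50894 mol O.
TiO2: 40.73/79.865 = 0.50999 mol → 0.50999 mol Ti, 1.01998 mol O.
SiO2: 30.55/60.083 = 0.50846 mol → 0.50846 mol Si, 1.01692 mol O.
Total oxygen = 2.54584 mol. Normalization factor = 5/2.54584 = 1.96399.
Ca per 5 O = 0.50894 × 1.96399 = 1.000.

1.000 Ca apfu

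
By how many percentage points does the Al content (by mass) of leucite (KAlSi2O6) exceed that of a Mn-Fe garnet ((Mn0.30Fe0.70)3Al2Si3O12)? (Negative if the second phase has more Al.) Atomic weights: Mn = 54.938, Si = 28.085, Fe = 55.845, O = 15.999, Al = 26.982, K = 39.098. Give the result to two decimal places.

1.50 percentage points

M(KAlSi2O6) = 218.244 g/mol, so wt% Al = 26.982/218.244 × 100 = 12.36%.
M((Mn0.30Fe0.70)3Al2Si3O12) = 496.926 g/mol, so wt% Al = 53.964/496.926 × 100 = 10.86%.
12.36 − 10.86 = 1.50 pp.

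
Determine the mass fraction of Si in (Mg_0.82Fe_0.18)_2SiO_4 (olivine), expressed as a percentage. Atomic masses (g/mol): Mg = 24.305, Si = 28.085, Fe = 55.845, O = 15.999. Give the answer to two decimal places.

M((Mg_0.82Fe_0.18)_2SiO_4) = 152.045 g/mol.
Si contributes 1 × 28.085 = 28.085 g per mole.
28.085/152.045 = 0.1847 → 18.47%.

18.47 mass %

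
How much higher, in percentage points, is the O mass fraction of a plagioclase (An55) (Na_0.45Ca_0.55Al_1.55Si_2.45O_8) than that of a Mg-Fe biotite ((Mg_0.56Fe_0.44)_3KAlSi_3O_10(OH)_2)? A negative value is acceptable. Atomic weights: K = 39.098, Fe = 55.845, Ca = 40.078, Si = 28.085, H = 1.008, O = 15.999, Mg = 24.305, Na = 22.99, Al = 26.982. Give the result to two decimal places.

O in Na_0.45Ca_0.55Al_1.55Si_2.45O_8: molar mass 271.011 g/mol; 8×15.999 = 127.992 g → 47.23 wt%.
O in (Mg_0.56Fe_0.44)_3KAlSi_3O_10(OH)_2: molar mass 458.887 g/mol; 12×15.999 = 191.988 g → 41.84 wt%.
Difference = 47.23 − 41.84 = 5.39 percentage points.

5.39 percentage points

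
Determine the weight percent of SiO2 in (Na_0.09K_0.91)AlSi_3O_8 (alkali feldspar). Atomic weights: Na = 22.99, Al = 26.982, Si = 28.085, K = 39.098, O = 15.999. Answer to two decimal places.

65.10 wt%

Molar mass of (Na_0.09K_0.91)AlSi_3O_8 = 0.09×22.99 + 0.91×39.098 + 1×26.982 + 3×28.085 + 8×15.999 = 276.877 g/mol.
Each formula unit contains 3 Si, equivalent to 3/1 = 3.0000 mol SiO2.
M(SiO2) = 1×28.085 + 2×15.999 = 60.083 g/mol.
Mass of SiO2 per formula unit = 3.0000 × 60.083 = 180.249 g.
SiO2 wt% = 180.249 / 276.877 × 100 = 65.10%.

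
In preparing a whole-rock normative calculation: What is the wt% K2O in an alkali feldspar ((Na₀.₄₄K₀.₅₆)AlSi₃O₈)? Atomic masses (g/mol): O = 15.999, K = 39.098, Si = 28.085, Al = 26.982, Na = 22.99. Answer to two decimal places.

M((Na₀.₄₄K₀.₅₆)AlSi₃O₈) = 271.239 g/mol; M(K2O) = 94.195 g/mol.
Moles K2O per formula unit = 0.56 K ÷ 2 = 0.2800.
K2O fraction = (0.2800 × 94.195) / 271.239 = 26.375/271.239 = 0.0972.

9.72 wt%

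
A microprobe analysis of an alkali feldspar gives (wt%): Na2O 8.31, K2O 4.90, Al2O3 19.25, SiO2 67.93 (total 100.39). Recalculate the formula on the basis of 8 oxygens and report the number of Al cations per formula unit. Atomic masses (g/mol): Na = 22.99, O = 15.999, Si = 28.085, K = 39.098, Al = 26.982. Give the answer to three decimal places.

1.002 Al apfu

8.31 wt% Na2O ÷ 61.979 g/mol = 0.13408 mol, giving 0.26816 Na and 0.13408 O.
4.90 wt% K2O ÷ 94.195 g/mol = 0.05202 mol, giving 0.10404 K and 0.05202 O.
19.25 wt% Al2O3 ÷ 101.961 g/mol = 0.18880 mol, giving 0.37760 Al and 0.56640 O.
67.93 wt% SiO2 ÷ 60.083 g/mol = 1.13060 mol, giving 1.13060 Si and 2.26120 O.
Oxygen sums to 3.01370; scaling by 8/3.01370 = 2.65454 puts the formula on 8 O.
Al: 0.37760 × 2.65454 = 1.002 atoms per formula unit.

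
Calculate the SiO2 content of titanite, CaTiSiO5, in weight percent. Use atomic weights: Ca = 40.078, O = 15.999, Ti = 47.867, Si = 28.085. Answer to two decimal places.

Formula mass = 196.025 g/mol.
1 Si → 1.0000 mol SiO2 per formula unit; M(SiO2) = 60.083, so SiO2 mass = 60.083 g.
60.083/196.025 × 100 = 30.65 wt%.

30.65 wt%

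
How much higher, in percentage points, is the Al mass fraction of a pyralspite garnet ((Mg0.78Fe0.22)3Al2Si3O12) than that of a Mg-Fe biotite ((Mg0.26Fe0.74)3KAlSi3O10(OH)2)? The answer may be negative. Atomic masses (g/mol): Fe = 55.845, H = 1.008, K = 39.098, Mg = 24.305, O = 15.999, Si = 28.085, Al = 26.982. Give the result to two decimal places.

7.19 percentage points

First mineral: 53.964 g Al in 423.938 g formula = 12.73 wt% Al.
Second mineral: 26.982 g Al in 487.273 g formula = 5.54 wt% Al.
12.73% − 5.54% gives a difference of 7.19 percentage points.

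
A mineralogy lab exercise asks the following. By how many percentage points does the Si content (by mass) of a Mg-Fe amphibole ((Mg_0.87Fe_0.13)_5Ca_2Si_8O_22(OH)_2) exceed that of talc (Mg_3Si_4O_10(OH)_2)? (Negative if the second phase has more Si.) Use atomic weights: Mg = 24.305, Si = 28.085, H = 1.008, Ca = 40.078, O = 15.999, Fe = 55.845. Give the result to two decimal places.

First mineral: 224.680 g Si in 832.854 g formula = 26.98 wt% Si.
Second mineral: 112.340 g Si in 379.259 g formula = 29.62 wt% Si.
26.98% − 29.62% gives a difference of -2.64 percentage points.

-2.64 percentage points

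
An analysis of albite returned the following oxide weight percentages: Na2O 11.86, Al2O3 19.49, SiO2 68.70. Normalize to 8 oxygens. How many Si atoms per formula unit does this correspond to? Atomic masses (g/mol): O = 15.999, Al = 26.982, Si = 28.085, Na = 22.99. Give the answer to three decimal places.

11.86 wt% Na2O ÷ 61.979 g/mol = 0.19136 mol, giving 0.38272 Na and 0.19136 O.
19.49 wt% Al2O3 ÷ 101.961 g/mol = 0.19115 mol, giving 0.38230 Al and 0.57345 O.
68.70 wt% SiO2 ÷ 60.083 g/mol = 1.14342 mol, giving 1.14342 Si and 2.28684 O.
Oxygen sums to 3.05165; scaling by 8/3.05165 = 2.62153 puts the formula on 8 O.
Si: 1.14342 × 2.62153 = 2.998 atoms per formula unit.

2.998 Si apfu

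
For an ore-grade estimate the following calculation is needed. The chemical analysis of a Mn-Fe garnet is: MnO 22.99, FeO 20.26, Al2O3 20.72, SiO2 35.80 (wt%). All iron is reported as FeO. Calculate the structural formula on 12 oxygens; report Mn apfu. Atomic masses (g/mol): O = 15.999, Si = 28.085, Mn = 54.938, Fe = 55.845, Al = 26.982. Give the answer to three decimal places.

MnO: 22.99/70.937 = 0.32409 mol → 0.32409 mol Mn, 0.32409 mol O.
FeO: 20.26/71.844 = 0.28200 mol → 0.28200 mol Fe, 0.28200 mol O.
Al2O3: 20.72/101.961 = 0.20321 mol → 0.40642 mol Al, 0.60963 mol O.
SiO2: 35.80/60.083 = 0.59584 mol → 0.59584 mol Si, 1.19168 mol O.
Total oxygen = 2.40740 mol. Normalization factor = 12/2.40740 = 4.98463.
Mn per 12 O = 0.32409 × 4.98463 = 1.615.

1.615 Mn apfu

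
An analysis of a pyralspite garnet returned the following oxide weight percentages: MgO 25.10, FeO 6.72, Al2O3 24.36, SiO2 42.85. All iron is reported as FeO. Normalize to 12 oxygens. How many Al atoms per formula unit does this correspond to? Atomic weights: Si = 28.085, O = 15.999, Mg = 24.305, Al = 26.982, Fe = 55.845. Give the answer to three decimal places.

2.005 Al apfu

25.10 wt% MgO ÷ 40.304 g/mol = 0.62277 mol, giving 0.62277 Mg and 0.62277 O.
6.72 wt% FeO ÷ 71.844 g/mol = 0.09354 mol, giving 0.09354 Fe and 0.09354 O.
24.36 wt% Al2O3 ÷ 101.961 g/mol = 0.23891 mol, giving 0.47782 Al and 0.71673 O.
42.85 wt% SiO2 ÷ 60.083 g/mol = 0.71318 mol, giving 0.71318 Si and 1.42636 O.
Oxygen sums to 2.85940; scaling by 12/2.85940 = 4.19668 puts the formula on 12 O.
Al: 0.47782 × 4.19668 = 2.005 atoms per formula unit.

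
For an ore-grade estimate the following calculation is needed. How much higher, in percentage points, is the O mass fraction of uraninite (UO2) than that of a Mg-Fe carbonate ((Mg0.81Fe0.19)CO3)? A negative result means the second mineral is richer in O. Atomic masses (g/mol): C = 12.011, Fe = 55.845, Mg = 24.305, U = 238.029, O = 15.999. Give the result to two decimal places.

-41.30 percentage points

O in UO2: molar mass 270.027 g/mol; 2×15.999 = 31.998 g → 11.85 wt%.
O in (Mg0.81Fe0.19)CO3: molar mass 90.306 g/mol; 3×15.999 = 47.997 g → 53.15 wt%.
Difference = 11.85 − 53.15 = -41.30 percentage points.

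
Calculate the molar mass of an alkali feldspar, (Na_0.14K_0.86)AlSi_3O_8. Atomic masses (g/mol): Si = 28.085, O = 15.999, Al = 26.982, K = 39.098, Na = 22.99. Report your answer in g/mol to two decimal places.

276.07 g/mol

Na: 0.14 × 22.99 = 3.2186
K: 0.86 × 39.098 = 33.6243
Al: 1 × 26.982 = 26.9820
Si: 3 × 28.085 = 84.2550
O: 8 × 15.999 = 127.9920
Summing the contributions gives the formula mass.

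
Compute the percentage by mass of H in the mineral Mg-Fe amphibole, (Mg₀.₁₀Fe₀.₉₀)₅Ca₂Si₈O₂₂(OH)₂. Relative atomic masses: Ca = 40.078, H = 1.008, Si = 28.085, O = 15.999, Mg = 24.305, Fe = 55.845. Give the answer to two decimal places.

Molar mass of (Mg₀.₁₀Fe₀.₉₀)₅Ca₂Si₈O₂₂(OH)₂: 0.50·24.305 + 4.50·55.845 + 2·40.078 + 8·28.085 + 24·15.999 + 2·1.008 = 954.283 g/mol.
Mass of H per formula unit: 2 × 1.008 = 2.016 g.
Weight fraction H = 2.016 / 954.283 = 0.0021.

0.21 weight percent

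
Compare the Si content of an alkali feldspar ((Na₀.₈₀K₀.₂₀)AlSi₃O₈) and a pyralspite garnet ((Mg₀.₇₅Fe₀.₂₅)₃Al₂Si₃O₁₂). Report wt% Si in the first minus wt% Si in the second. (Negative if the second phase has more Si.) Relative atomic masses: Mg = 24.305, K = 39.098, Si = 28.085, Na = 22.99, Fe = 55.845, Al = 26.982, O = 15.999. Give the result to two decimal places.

First mineral: 84.255 g Si in 265.441 g formula = 31.74 wt% Si.
Second mineral: 84.255 g Si in 426.777 g formula = 19.74 wt% Si.
31.74% − 19.74% gives a difference of 12.00 percentage points.

12.00 percentage points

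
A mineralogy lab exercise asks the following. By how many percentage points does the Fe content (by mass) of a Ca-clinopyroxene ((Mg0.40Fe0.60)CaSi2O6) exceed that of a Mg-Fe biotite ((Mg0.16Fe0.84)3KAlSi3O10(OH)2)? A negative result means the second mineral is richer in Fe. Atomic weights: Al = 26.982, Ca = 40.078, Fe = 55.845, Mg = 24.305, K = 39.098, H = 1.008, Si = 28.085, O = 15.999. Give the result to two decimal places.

-14.10 percentage points

M((Mg0.40Fe0.60)CaSi2O6) = 235.471 g/mol, so wt% Fe = 33.507/235.471 × 100 = 14.23%.
M((Mg0.16Fe0.84)3KAlSi3O10(OH)2) = 496.735 g/mol, so wt% Fe = 140.729/496.735 × 100 = 28.33%.
14.23 − 28.33 = -14.10 pp.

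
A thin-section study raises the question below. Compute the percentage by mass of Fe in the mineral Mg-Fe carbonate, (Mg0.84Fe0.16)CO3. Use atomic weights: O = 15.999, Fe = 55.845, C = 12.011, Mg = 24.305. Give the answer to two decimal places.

10.00 wt%

Molar mass of (Mg0.84Fe0.16)CO3: 0.84·24.305 + 0.16·55.845 + 1·12.011 + 3·15.999 = 89.359 g/mol.
Mass of Fe per formula unit: 0.16 × 55.845 = 8.935 g.
Weight fraction Fe = 8.935 / 89.359 = 0.1000.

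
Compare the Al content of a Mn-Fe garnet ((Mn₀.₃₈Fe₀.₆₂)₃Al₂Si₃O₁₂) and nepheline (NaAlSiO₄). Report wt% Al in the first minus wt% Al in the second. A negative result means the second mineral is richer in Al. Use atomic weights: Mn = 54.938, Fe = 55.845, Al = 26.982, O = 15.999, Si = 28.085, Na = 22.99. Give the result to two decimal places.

Al in (Mn₀.₃₈Fe₀.₆₂)₃Al₂Si₃O₁₂: molar mass 496.708 g/mol; 2×26.982 = 53.964 g → 10.86 wt%.
Al in NaAlSiO₄: molar mass 142.053 g/mol; 1×26.982 = 26.982 g → 18.99 wt%.
Difference = 10.86 − 18.99 = -8.13 percentage points.

-8.13 percentage points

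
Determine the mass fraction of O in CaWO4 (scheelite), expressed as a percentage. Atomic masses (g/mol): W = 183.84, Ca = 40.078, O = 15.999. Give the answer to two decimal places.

Formula mass = 1*40.078 + 1*183.84 + 4*15.999 = 287.914 g/mol, of which 63.996 g is O.
So O makes up 63.996/287.914 = 0.2223 of the mass, i.e. 22.23%.

22.23 mass %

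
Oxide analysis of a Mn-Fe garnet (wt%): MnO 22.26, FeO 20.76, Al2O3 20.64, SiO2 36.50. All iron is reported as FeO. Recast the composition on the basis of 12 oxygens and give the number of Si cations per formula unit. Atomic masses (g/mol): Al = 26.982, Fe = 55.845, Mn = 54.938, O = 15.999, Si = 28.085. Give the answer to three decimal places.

3.006 Si apfu

MnO: 22.26/70.937 = 0.31380 mol → 0.31380 mol Mn, 0.31380 mol O.
FeO: 20.76/71.844 = 0.28896 mol → 0.28896 mol Fe, 0.28896 mol O.
Al2O3: 20.64/101.961 = 0.20243 mol → 0.40486 mol Al, 0.60729 mol O.
SiO2: 36.50/60.083 = 0.60749 mol → 0.60749 mol Si, 1.21498 mol O.
Total oxygen = 2.42503 mol. Normalization factor = 12/2.42503 = 4.94839.
Si per 12 O = 0.60749 × 4.94839 = 3.006.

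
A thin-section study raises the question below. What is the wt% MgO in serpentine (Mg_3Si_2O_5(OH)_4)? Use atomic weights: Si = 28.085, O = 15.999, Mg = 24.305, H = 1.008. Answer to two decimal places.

Formula mass = 277.108 g/mol.
3 Mg → 3.0000 mol MgO per formula unit; M(MgO) = 40.304, so MgO mass = 120.912 g.
120.912/277.108 × 100 = 43.63 wt%.

43.63 wt%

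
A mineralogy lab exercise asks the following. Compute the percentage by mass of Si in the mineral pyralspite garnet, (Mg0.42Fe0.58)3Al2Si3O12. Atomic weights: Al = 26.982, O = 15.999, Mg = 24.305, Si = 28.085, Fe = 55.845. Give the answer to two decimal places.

Molar mass of (Mg0.42Fe0.58)3Al2Si3O12: 1.26·24.305 + 1.74·55.845 + 2·26.982 + 3·28.085 + 12·15.999 = 458.002 g/mol.
Mass of Si per formula unit: 3 × 28.085 = 84.255 g.
Weight fraction Si = 84.255 / 458.002 = 0.1840.

18.40 wt%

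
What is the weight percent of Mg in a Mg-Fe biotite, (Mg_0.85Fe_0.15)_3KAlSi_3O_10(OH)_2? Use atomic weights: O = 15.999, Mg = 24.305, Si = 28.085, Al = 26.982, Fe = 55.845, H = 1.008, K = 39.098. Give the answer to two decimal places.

Molar mass of (Mg_0.85Fe_0.15)_3KAlSi_3O_10(OH)_2: 2.55*24.305 + 0.45*55.845 + 1*39.098 + 1*26.982 + 3*28.085 + 12*15.999 + 2*1.008 = 431.447 g/mol.
Mass of Mg per formula unit: 2.55 × 24.305 = 61.978 g.
Weight fraction Mg = 61.978 / 431.447 = 0.1437.

14.37 wt%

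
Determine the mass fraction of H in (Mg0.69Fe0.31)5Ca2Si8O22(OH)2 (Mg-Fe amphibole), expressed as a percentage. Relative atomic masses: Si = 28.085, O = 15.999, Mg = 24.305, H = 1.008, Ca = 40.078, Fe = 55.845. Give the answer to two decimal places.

M((Mg0.69Fe0.31)5Ca2Si8O22(OH)2) = 861.240 g/mol.
H contributes 2 × 1.008 = 2.016 g per mole.
2.016/861.240 = 0.0023 → 0.23%.

0.23 wt%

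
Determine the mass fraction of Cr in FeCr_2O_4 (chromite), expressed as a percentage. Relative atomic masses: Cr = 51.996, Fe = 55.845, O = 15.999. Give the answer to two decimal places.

46.46 mass %

Formula mass = 1·55.845 + 2·51.996 + 4·15.999 = 223.833 g/mol, of which 103.992 g is Cr.
So Cr makes up 103.992/223.833 = 0.4646 of the mass, i.e. 46.46%.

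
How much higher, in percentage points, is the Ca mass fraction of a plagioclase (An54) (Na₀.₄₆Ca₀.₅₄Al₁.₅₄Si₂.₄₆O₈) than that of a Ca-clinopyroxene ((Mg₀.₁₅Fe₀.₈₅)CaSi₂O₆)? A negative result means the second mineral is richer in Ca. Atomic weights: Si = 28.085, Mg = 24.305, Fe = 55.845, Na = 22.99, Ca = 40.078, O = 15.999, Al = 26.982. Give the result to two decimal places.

-8.48 percentage points

First mineral: 21.642 g Ca in 270.851 g formula = 7.99 wt% Ca.
Second mineral: 40.078 g Ca in 243.356 g formula = 16.47 wt% Ca.
7.99% − 16.47% gives a difference of -8.48 percentage points.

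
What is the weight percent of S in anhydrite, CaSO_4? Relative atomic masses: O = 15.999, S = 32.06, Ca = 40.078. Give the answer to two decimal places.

Formula mass = 1*40.078 + 1*32.06 + 4*15.999 = 136.134 g/mol, of which 32.060 g is S.
So S makes up 32.060/136.134 = 0.2355 of the mass, i.e. 23.55%.

23.55 wt%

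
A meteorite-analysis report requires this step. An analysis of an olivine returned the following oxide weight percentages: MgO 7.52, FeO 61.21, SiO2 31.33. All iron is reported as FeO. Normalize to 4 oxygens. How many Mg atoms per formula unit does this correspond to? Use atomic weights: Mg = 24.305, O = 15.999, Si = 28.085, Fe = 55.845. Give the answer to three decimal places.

0.359 Mg apfu

7.52 wt% MgO ÷ 40.304 g/mol = 0.18658 mol, giving 0.18658 Mg and 0.18658 O.
61.21 wt% FeO ÷ 71.844 g/mol = 0.85198 mol, giving 0.85198 Fe and 0.85198 O.
31.33 wt% SiO2 ÷ 60.083 g/mol = 0.52145 mol, giving 0.52145 Si and 1.04290 O.
Oxygen sums to 2.08146; scaling by 4/2.08146 = 1.92173 puts the formula on 4 O.
Mg: 0.18658 × 1.92173 = 0.359 atoms per formula unit.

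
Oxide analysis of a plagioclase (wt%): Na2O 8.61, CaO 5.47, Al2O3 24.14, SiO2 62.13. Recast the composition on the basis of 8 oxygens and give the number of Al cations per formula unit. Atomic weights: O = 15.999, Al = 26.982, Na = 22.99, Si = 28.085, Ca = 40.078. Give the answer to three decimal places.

Na2O: 8.61/61.979 = 0.13892 mol → 0.27784 mol Na, 0.13892 mol O.
CaO: 5.47/56.077 = 0.09754 mol → 0.09754 mol Ca, 0.09754 mol O.
Al2O3: 24.14/101.961 = 0.23676 mol → 0.47352 mol Al, 0.71028 mol O.
SiO2: 62.13/60.083 = 1.03407 mol → 1.03407 mol Si, 2.06814 mol O.
Total oxygen = 3.01488 mol. Normalization factor = 8/3.01488 = 2.65351.
Al per 8 O = 0.47352 × 2.65351 = 1.256.

1.256 Al apfu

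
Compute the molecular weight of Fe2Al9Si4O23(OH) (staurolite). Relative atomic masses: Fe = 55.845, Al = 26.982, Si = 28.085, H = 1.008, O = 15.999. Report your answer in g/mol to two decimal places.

851.85 g/mol

Fe: 2 × 55.845 = 111.6900
Al: 9 × 26.982 = 242.8380
Si: 4 × 28.085 = 112.3400
O: 24 × 15.999 = 383.9760
H: 1 × 1.008 = 1.0080
Summing the contributions gives the formula mass.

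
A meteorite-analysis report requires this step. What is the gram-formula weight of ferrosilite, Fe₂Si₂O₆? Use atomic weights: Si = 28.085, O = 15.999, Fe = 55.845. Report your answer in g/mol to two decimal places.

Fe: 2 × 55.845 = 111.6900
Si: 2 × 28.085 = 56.1700
O: 6 × 15.999 = 95.9940
Summing the contributions gives the formula mass.

263.85 g/mol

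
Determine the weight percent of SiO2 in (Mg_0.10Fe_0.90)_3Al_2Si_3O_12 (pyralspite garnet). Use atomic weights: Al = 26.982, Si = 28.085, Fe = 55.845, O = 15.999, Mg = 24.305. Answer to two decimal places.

Molar mass of (Mg_0.10Fe_0.90)_3Al_2Si_3O_12 = 0.30*24.305 + 2.70*55.845 + 2*26.982 + 3*28.085 + 12*15.999 = 488.280 g/mol.
Each formula unit contains 3 Si, equivalent to 3/1 = 3.0000 mol SiO2.
M(SiO2) = 1×28.085 + 2×15.999 = 60.083 g/mol.
Mass of SiO2 per formula unit = 3.0000 × 60.083 = 180.249 g.
SiO2 wt% = 180.249 / 488.280 × 100 = 36.92%.

36.92 wt%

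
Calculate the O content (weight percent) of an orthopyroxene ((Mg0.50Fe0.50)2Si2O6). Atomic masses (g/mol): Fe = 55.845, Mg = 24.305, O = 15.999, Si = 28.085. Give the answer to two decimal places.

41.32 weight percent

M((Mg0.50Fe0.50)2Si2O6) = 232.314 g/mol.
O contributes 6 × 15.999 = 95.994 g per mole.
95.994/232.314 = 0.4132 → 41.32%.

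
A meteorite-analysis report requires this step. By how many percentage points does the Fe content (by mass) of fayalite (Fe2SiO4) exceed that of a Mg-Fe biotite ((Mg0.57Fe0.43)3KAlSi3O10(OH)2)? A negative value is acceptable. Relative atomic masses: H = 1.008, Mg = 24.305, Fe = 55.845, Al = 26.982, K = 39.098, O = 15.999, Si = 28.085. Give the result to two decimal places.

39.08 percentage points

First mineral: 111.690 g Fe in 203.771 g formula = 54.81 wt% Fe.
Second mineral: 72.040 g Fe in 457.941 g formula = 15.73 wt% Fe.
54.81% − 15.73% gives a difference of 39.08 percentage points.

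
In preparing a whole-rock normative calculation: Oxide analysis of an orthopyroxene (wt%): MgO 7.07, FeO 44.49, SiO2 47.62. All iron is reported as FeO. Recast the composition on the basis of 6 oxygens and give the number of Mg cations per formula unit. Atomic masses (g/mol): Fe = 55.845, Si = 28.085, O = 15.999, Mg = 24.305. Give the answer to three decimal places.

0.442 Mg apfu

MgO: 7.07/40.304 = 0.17542 mol → 0.17542 mol Mg, 0.17542 mol O.
FeO: 44.49/71.844 = 0.61926 mol → 0.61926 mol Fe, 0.61926 mol O.
SiO2: 47.62/60.083 = 0.79257 mol → 0.79257 mol Si, 1.58514 mol O.
Total oxygen = 2.37982 mol. Normalization factor = 6/2.37982 = 2.52120.
Mg per 6 O = 0.17542 × 2.52120 = 0.442.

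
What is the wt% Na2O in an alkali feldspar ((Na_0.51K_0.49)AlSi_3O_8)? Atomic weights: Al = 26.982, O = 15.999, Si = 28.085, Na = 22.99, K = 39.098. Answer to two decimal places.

5.85 wt%

M((Na_0.51K_0.49)AlSi_3O_8) = 270.112 g/mol; M(Na2O) = 61.979 g/mol.
Moles Na2O per formula unit = 0.51 Na ÷ 2 = 0.2550.
Na2O fraction = (0.2550 × 61.979) / 270.112 = 15.805/270.112 = 0.0585.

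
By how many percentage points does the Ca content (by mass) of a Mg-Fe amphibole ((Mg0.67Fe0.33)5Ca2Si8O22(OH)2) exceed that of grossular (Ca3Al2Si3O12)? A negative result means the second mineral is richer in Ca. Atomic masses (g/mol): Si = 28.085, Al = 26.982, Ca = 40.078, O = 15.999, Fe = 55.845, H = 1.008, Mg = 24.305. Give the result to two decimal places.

M((Mg0.67Fe0.33)5Ca2Si8O22(OH)2) = 864.394 g/mol, so wt% Ca = 80.156/864.394 × 100 = 9.27%.
M(Ca3Al2Si3O12) = 450.441 g/mol, so wt% Ca = 120.234/450.441 × 100 = 26.69%.
9.27 − 26.69 = -17.42 pp.

-17.42 percentage points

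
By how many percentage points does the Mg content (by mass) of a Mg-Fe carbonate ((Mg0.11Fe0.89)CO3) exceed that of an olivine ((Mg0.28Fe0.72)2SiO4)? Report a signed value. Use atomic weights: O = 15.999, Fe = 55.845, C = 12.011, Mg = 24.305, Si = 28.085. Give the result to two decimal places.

-4.93 percentage points

M((Mg0.11Fe0.89)CO3) = 112.384 g/mol, so wt% Mg = 2.674/112.384 × 100 = 2.38%.
M((Mg0.28Fe0.72)2SiO4) = 186.109 g/mol, so wt% Mg = 13.611/186.109 × 100 = 7.31%.
2.38 − 7.31 = -4.93 pp.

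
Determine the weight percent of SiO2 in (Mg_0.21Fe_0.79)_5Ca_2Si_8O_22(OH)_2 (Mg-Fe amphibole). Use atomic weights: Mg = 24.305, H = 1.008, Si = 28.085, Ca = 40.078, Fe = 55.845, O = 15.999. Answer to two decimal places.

Molar mass of (Mg_0.21Fe_0.79)_5Ca_2Si_8O_22(OH)_2 = 1.05·24.305 + 3.95·55.845 + 2·40.078 + 8·28.085 + 24·15.999 + 2·1.008 = 936.936 g/mol.
Each formula unit contains 8 Si, equivalent to 8/1 = 8.0000 mol SiO2.
M(SiO2) = 1×28.085 + 2×15.999 = 60.083 g/mol.
Mass of SiO2 per formula unit = 8.0000 × 60.083 = 480.664 g.
SiO2 wt% = 480.664 / 936.936 × 100 = 51.30%.

51.30 wt%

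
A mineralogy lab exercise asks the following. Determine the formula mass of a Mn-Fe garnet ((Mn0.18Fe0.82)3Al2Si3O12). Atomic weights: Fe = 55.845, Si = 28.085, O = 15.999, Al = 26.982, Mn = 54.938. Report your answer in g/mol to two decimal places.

The formula mass is the sum 0.54×54.938 + 2.46×55.845 + 2×26.982 + 3×28.085 + 12×15.999.

497.25 g/mol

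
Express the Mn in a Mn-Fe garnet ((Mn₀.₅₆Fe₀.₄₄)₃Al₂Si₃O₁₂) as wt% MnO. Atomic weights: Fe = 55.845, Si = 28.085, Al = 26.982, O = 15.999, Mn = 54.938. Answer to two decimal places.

24.02 wt%

M((Mn₀.₅₆Fe₀.₄₄)₃Al₂Si₃O₁₂) = 496.218 g/mol; M(MnO) = 70.937 g/mol.
Moles MnO per formula unit = 1.68 Mn ÷ 1 = 1.6800.
MnO fraction = (1.6800 × 70.937) / 496.218 = 119.174/496.218 = 0.2402.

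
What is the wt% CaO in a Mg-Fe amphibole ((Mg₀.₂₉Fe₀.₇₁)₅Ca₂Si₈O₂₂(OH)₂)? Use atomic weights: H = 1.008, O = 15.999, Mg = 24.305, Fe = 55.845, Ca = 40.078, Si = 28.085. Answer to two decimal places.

12.13 wt%

Molar mass of (Mg₀.₂₉Fe₀.₇₁)₅Ca₂Si₈O₂₂(OH)₂ = 1.45*24.305 + 3.55*55.845 + 2*40.078 + 8*28.085 + 24*15.999 + 2*1.008 = 924.320 g/mol.
Each formula unit contains 2 Ca, equivalent to 2/1 = 2.0000 mol CaO.
M(CaO) = 1×40.078 + 1×15.999 = 56.077 g/mol.
Mass of CaO per formula unit = 2.0000 × 56.077 = 112.154 g.
CaO wt% = 112.154 / 924.320 × 100 = 12.13%.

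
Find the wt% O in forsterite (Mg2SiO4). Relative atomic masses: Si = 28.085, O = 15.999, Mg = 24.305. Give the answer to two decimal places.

45.49 wt%

M(Mg2SiO4) = 140.691 g/mol.
O contributes 4 × 15.999 = 63.996 g per mole.
63.996/140.691 = 0.4549 → 45.49%.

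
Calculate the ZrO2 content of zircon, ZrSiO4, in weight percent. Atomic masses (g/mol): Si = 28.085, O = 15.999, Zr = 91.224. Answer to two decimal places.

Formula mass = 183.305 g/mol.
1 Zr → 1.0000 mol ZrO2 per formula unit; M(ZrO2) = 123.222, so ZrO2 mass = 123.222 g.
123.222/183.305 × 100 = 67.22 wt%.

67.22 wt%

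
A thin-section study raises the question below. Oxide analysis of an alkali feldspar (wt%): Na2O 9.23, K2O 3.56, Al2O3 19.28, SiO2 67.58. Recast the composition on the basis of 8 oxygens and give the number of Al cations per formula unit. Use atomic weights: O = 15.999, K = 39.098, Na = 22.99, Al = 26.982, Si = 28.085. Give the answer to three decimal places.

Na2O: 9.23/61.979 = 0.14892 mol → 0.29784 mol Na, 0.14892 mol O.
K2O: 3.56/94.195 = 0.03779 mol → 0.07558 mol K, 0.03779 mol O.
Al2O3: 19.28/101.961 = 0.18909 mol → 0.37818 mol Al, 0.56727 mol O.
SiO2: 67.58/60.083 = 1.12478 mol → 1.12478 mol Si, 2.24956 mol O.
Total oxygen = 3.00354 mol. Normalization factor = 8/3.00354 = 2.66352.
Al per 8 O = 0.37818 × 2.66352 = 1.007.

1.007 Al apfu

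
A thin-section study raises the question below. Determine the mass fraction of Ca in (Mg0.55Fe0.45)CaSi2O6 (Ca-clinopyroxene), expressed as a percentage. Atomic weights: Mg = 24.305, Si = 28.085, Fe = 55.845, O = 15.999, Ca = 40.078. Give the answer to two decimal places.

17.37 wt%

Formula mass = 0.55×24.305 + 0.45×55.845 + 1×40.078 + 2×28.085 + 6×15.999 = 230.740 g/mol, of which 40.078 g is Ca.
So Ca makes up 40.078/230.740 = 0.1737 of the mass, i.e. 17.37%.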